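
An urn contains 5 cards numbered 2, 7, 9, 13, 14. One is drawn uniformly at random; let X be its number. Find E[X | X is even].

P(X is even) = 2/5.
Σ over the event: 2·1/5 + 14·1/5 = 16/5.
E[X | X is even] = (16/5) / (2/5) = 8.

8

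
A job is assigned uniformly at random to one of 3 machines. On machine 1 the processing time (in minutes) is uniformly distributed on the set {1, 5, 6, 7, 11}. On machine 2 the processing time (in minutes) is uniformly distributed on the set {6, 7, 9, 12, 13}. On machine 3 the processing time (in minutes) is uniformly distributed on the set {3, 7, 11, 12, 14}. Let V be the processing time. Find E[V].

E[V | machine 1] = (1+5+6+7+11)/5 = 6.
E[V | machine 2] = (6+7+9+12+13)/5 = 47/5.
E[V | machine 3] = (3+7+11+12+14)/5 = 47/5.
E[V] = (1/3)·(6) + (1/3)·(47/5) + (1/3)·(47/5) = 124/15.

124/15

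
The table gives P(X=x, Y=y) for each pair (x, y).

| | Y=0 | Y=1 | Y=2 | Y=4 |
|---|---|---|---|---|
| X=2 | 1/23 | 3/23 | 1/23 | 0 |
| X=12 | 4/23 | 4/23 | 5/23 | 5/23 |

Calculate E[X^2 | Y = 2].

362/3

P(Y = 2) = 6/23.
Σ X^2·P over the event = 4·(1/23) + 144·(5/23) = 724/23.
E[X^2 | Y = 2] = (724/23) / (6/23) = 362/3.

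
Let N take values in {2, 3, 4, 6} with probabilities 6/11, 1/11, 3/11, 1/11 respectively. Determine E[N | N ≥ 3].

P(N ≥ 3) = 5/11.
Σ over the event: 3·1/11 + 4·3/11 + 6·1/11 = 21/11.
E[N | N ≥ 3] = (21/11) / (5/11) = 21/5.

21/5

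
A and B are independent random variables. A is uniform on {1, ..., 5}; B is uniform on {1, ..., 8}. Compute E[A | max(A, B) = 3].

Outcomes with max(A, B) = 3: (1,3), (2,3), (3,1), (3,2), (3,3), each with probability 1/40.
E[A | max(A, B) = 3] = (1 + 2 + 3 + 3 + 3) / 5 = 12/5.

12/5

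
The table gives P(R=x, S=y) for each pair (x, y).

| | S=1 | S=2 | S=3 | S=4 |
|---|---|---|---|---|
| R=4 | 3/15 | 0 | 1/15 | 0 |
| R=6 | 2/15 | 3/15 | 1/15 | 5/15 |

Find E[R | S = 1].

P(S = 1) = 1/3.
Σ R·P over the event = 4·(3/15) + 6·(2/15) = 8/5.
E[R | S = 1] = (8/5) / (1/3) = 24/5.

24/5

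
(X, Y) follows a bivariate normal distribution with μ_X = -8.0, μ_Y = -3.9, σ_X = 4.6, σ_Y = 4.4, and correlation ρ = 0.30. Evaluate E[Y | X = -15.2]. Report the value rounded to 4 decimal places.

-5.9661

For a bivariate normal, E[Y | X=x] = μ_Y + ρ·(σ_Y/σ_X)·(x − μ_X).
E[Y | X=-15.2] = -3.9 + (0.30)·(4.4/4.6)·(-15.2 − (-8.0)) = -3.9 + (0.28696)·(-7.2) = -5.9661.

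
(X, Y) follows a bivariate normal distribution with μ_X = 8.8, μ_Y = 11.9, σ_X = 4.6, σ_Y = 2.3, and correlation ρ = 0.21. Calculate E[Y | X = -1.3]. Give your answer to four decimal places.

For a bivariate normal, E[Y | X=x] = μ_Y + ρ·(σ_Y/σ_X)·(x − μ_X).
E[Y | X=-1.3] = 11.9 + (0.21)·(2.3/4.6)·(-1.3 − (8.8)) = 11.9 + (0.105)·(-10.1) = 10.8395.

10.8395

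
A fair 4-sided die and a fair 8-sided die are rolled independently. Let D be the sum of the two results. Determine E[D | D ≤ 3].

8/3

P(D ≤ 3) = 3/32.
Σ over the event: 2·1/32 + 3·1/16 = 1/4.
E[D | D ≤ 3] = (1/4) / (3/32) = 8/3.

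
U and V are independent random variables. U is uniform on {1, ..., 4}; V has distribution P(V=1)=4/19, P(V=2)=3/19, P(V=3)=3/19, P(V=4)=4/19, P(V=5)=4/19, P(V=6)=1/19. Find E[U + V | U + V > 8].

P(U + V > 8) = 3/38.
Summing (U+V)·P(x,y) over outcomes with U + V > 8 gives 55/76.
E[U + V | U + V > 8] = (55/76) / (3/38) = 55/6.

55/6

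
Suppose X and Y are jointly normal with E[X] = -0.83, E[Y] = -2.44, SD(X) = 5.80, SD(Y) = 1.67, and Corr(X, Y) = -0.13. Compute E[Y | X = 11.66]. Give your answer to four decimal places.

For a bivariate normal, E[Y | X=x] = μ_Y + ρ·(σ_Y/σ_X)·(x − μ_X).
E[Y | X=11.66] = -2.44 + (-0.13)·(1.67/5.80)·(11.66 − (-0.83)) = -2.44 + (-0.037431)·(12.49) = -2.9075.

-2.9075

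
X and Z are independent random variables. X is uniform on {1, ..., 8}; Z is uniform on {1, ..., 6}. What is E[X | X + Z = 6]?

P(X + Z = 6) = 5/48.
Summing X·P(x,y) over outcomes with X + Z = 6 gives 5/16.
E[X | X + Z = 6] = (5/16) / (5/48) = 3.

3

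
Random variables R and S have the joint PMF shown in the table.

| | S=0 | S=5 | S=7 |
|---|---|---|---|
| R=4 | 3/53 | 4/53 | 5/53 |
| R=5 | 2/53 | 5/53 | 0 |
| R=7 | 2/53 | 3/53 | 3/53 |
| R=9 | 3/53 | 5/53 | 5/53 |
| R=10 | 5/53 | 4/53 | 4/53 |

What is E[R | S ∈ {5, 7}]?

273/38

P(S ∈ {5, 7}) = 38/53.
Summing R·P(R=x,S=y) over the conditioning event gives 273/53.
E[R | S ∈ {5, 7}] = (273/53) / (38/53) = 273/38.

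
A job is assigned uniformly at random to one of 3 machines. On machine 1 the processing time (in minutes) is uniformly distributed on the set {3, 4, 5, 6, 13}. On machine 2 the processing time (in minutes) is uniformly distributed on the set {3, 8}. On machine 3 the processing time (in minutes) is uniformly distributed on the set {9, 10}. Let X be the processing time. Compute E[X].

106/15

E[X | machine 1] = (3+4+5+6+13)/5 = 31/5.
E[X | machine 2] = (3+8)/2 = 11/2.
E[X | machine 3] = (9+10)/2 = 19/2.
By the law of total expectation,
E[X] = (1/3)·(31/5) + (1/3)·(11/2) + (1/3)·(19/2) = 106/15.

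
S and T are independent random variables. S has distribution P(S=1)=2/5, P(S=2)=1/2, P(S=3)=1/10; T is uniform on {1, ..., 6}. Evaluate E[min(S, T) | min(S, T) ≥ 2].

P(min(S, T) ≥ 2) = 1/2.
Summing min(S,T)·P(x,y) over outcomes with min(S, T) ≥ 2 gives 16/15.
E[min(S, T) | min(S, T) ≥ 2] = (16/15) / (1/2) = 32/15.

32/15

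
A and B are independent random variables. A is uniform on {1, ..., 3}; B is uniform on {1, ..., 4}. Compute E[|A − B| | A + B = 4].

Outcomes with A + B = 4: (1,3), (2,2), (3,1), each with probability 1/12.
E[|A − B| | A + B = 4] = (2 + 0 + 2) / 3 = 4/3.

4/3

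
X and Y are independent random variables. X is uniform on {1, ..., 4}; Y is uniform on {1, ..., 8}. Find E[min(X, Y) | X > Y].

5/3

Outcomes with X > Y: (2,1), (3,1), (3,2), (4,1), (4,2), (4,3), each with probability 1/32.
E[min(X, Y) | X > Y] = (1 + 1 + 2 + 1 + 2 + 3) / 6 = 5/3.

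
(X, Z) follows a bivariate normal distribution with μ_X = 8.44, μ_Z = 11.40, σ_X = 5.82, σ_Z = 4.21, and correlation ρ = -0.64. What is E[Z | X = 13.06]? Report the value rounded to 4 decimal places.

For a bivariate normal, E[Z | X=x] = μ_Z + ρ·(σ_Z/σ_X)·(x − μ_X).
E[Z | X=13.06] = 11.40 + (-0.64)·(4.21/5.82)·(13.06 − (8.44)) = 11.40 + (-0.46296)·(4.62) = 9.2611.

9.2611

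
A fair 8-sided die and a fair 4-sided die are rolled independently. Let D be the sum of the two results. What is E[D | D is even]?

P(D is even) = 1/2.
Σ over the event: 2·1/32 + 4·3/32 + 6·1/8 + 8·1/8 + 10·3/32 + 12·1/32 = 7/2.
E[D | D is even] = (7/2) / (1/2) = 7.

7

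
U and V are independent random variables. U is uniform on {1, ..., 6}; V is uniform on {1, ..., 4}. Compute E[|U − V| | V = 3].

P(V = 3) = 1/4.
Summing |U−V|·P(x,y) over outcomes with V = 3 gives 3/8.
E[|U − V| | V = 3] = (3/8) / (1/4) = 3/2.

3/2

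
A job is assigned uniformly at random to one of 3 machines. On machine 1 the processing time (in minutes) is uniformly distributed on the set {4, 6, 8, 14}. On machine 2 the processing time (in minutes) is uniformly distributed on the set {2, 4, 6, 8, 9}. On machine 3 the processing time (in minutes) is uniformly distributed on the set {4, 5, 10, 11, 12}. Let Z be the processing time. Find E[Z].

E[Z | machine 1] = (4+6+8+14)/4 = 8.
E[Z | machine 2] = (2+4+6+8+9)/5 = 29/5.
E[Z | machine 3] = (4+5+10+11+12)/5 = 42/5.
E[Z] = (1/3)·(8) + (1/3)·(29/5) + (1/3)·(42/5) = 37/5.

37/5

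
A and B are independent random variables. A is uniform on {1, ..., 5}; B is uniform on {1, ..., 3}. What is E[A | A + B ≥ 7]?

14/3

Outcomes with A + B ≥ 7: (4,3), (5,2), (5,3), each with probability 1/15.
E[A | A + B ≥ 7] = (4 + 5 + 5) / 3 = 14/3.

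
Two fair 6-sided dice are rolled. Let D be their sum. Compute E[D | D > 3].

P(D > 3) = 11/12.
E[D | D > 3] = (61/9) / (11/12) = 244/33.

244/33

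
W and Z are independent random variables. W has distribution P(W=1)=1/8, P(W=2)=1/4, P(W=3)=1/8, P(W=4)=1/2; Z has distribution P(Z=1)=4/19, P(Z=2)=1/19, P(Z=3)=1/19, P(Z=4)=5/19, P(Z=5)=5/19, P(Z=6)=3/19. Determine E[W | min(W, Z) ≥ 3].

19/5

P(min(W, Z) ≥ 3) = 35/76.
Summing W·P(x,y) over outcomes with min(W, Z) ≥ 3 gives 7/4.
E[W | min(W, Z) ≥ 3] = (7/4) / (35/76) = 19/5.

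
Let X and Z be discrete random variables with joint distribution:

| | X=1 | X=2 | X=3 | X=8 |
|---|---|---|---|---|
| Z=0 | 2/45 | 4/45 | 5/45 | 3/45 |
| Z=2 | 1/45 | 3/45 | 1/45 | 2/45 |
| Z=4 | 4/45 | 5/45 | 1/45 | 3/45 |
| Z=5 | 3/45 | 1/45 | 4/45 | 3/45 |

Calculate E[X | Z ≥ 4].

P(Z ≥ 4) = 8/15.
Σ X·P over the event = 1·(4/45) + 1·(3/45) + 2·(5/45) + 2·(1/45) + 3·(1/45) + 3·(4/45) + 8·(3/45) + 8·(3/45) = 82/45.
E[X | Z ≥ 4] = (82/45) / (8/15) = 41/12.

41/12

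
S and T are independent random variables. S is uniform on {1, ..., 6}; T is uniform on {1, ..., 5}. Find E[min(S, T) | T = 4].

P(T = 4) = 1/5.
Summing min(S,T)·P(x,y) over outcomes with T = 4 gives 3/5.
E[min(S, T) | T = 4] = (3/5) / (1/5) = 3.

3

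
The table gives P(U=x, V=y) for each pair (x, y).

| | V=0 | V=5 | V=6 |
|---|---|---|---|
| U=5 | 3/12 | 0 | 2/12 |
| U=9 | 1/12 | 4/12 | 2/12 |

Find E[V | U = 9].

32/7

P(U = 9) = 7/12.
Σ V·P over the event = 0·(1/12) + 5·(4/12) + 6·(2/12) = 8/3.
E[V | U = 9] = (8/3) / (7/12) = 32/7.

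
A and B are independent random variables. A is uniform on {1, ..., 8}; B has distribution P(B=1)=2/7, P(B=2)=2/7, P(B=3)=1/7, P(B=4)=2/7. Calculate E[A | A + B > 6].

P(A + B > 6) = 31/56.
Summing A·P(x,y) over outcomes with A + B > 6 gives 95/28.
E[A | A + B > 6] = (95/28) / (31/56) = 190/31.

190/31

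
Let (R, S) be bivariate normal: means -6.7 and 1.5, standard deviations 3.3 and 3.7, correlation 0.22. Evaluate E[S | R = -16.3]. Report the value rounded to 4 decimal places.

For a bivariate normal, E[S | R=x] = μ_S + ρ·(σ_S/σ_R)·(x − μ_R).
E[S | R=-16.3] = 1.5 + (0.22)·(3.7/3.3)·(-16.3 − (-6.7)) = 1.5 + (0.24667)·(-9.6) = -0.8680.

-0.8680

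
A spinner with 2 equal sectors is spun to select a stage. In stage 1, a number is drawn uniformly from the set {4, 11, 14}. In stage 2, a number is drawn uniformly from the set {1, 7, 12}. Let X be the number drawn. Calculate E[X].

49/6

E[X | stage 1] = (4+11+14)/3 = 29/3.
E[X | stage 2] = (1+7+12)/3 = 20/3.
By the law of total expectation,
E[X] = (1/2)·(29/3) + (1/2)·(20/3) = 49/6.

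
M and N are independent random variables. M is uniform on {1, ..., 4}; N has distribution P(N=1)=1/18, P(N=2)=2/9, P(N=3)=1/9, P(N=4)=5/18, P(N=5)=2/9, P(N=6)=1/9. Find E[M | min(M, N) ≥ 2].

P(min(M, N) ≥ 2) = 17/24.
Summing M·P(x,y) over outcomes with min(M, N) ≥ 2 gives 17/8.
E[M | min(M, N) ≥ 2] = (17/8) / (17/24) = 3.

3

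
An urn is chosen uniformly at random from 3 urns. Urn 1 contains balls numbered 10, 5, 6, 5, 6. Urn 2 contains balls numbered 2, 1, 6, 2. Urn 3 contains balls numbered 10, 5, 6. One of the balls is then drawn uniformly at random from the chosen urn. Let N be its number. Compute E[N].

323/60

E[N | urn 1] = (10+5+6+5+6)/5 = 32/5.
E[N | urn 2] = (2+1+6+2)/4 = 11/4.
E[N | urn 3] = (10+5+6)/3 = 7.
By the law of total expectation,
E[N] = (1/3)·(32/5) + (1/3)·(11/4) + (1/3)·(7) = 323/60.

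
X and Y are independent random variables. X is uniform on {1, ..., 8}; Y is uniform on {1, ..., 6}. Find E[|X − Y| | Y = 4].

2

Outcomes with Y = 4: (1,4), (2,4), (3,4), (4,4), (5,4), (6,4), (7,4), (8,4), each with probability 1/48.
E[|X − Y| | Y = 4] = (3 + 2 + 1 + 0 + 1 + 2 + 3 + 4) / 8 = 2.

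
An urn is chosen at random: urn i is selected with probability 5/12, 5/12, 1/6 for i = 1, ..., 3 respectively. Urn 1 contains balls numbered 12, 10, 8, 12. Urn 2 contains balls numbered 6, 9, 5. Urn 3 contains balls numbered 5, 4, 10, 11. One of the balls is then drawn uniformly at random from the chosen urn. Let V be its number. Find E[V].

605/72

E[V | urn 1] = (12+10+8+12)/4 = 21/2.
E[V | urn 2] = (6+9+5)/3 = 20/3.
E[V | urn 3] = (5+4+10+11)/4 = 15/2.
By the law of total expectation,
E[V] = (5/12)·(21/2) + (5/12)·(20/3) + (1/6)·(15/2) = 605/72.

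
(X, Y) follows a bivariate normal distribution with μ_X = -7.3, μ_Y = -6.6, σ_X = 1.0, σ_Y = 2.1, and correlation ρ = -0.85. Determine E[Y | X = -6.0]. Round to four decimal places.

For a bivariate normal, E[Y | X=x] = μ_Y + ρ·(σ_Y/σ_X)·(x − μ_X).
E[Y | X=-6.0] = -6.6 + (-0.85)·(2.1/1.0)·(-6.0 − (-7.3)) = -6.6 + (-1.785)·(1.3) = -8.9205.

-8.9205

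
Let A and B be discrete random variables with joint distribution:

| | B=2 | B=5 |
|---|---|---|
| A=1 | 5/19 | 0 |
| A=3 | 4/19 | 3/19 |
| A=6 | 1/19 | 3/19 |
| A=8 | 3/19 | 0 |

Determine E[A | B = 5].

9/2

P(B = 5) = 6/19.
Σ A·P over the event = 3·(3/19) + 6·(3/19) = 27/19.
E[A | B = 5] = (27/19) / (6/19) = 9/2.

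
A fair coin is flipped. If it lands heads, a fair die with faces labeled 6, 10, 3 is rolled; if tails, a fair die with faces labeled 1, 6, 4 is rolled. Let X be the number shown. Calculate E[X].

E[X | heads] = (6+10+3)/3 = 19/3.
E[X | tails] = (1+6+4)/3 = 11/3.
E[X] = (1/2)·(19/3) + (1/2)·(11/3) = 5.

5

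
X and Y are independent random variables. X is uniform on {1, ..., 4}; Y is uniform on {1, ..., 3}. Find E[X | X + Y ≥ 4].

26/9

Outcomes with X + Y ≥ 4: (1,3), (2,2), (2,3), (3,1), (3,2), (3,3), (4,1), (4,2), (4,3), each with probability 1/12.
E[X | X + Y ≥ 4] = (1 + 2 + 2 + 3 + 3 + 3 + 4 + 4 + 4) / 9 = 26/9.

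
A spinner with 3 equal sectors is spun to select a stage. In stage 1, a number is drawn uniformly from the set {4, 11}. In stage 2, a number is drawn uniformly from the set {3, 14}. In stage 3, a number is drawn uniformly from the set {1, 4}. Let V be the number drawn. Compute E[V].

37/6

E[V | stage 1] = (4+11)/2 = 15/2.
E[V | stage 2] = (3+14)/2 = 17/2.
E[V | stage 3] = (1+4)/2 = 5/2.
E[V] = (1/3)·(15/2) + (1/3)·(17/2) + (1/3)·(5/2) = 37/6.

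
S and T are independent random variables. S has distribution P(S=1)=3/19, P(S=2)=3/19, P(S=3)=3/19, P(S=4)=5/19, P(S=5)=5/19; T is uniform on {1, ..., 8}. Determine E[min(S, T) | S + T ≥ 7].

338/101

P(S + T ≥ 7) = 101/152.
Summing min(S,T)·P(x,y) over outcomes with S + T ≥ 7 gives 169/76.
E[min(S, T) | S + T ≥ 7] = (169/76) / (101/152) = 338/101.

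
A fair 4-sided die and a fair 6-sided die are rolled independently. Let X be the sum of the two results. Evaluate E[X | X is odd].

6

P(X is odd) = 1/2.
Σ over the event: 3·1/12 + 5·1/6 + 7·1/6 + 9·1/12 = 3.
E[X | X is odd] = (3) / (1/2) = 6.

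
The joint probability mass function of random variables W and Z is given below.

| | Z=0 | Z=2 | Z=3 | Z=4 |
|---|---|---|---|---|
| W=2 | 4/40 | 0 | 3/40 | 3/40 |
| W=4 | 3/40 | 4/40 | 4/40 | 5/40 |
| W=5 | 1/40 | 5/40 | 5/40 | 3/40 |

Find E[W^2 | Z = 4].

167/11

P(Z = 4) = 11/40.
Σ W^2·P over the event = 4·(3/40) + 16·(5/40) + 25·(3/40) = 167/40.
E[W^2 | Z = 4] = (167/40) / (11/40) = 167/11.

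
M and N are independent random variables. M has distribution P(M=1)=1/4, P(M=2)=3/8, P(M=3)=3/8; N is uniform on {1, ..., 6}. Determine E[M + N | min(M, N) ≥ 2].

P(min(M, N) ≥ 2) = 5/8.
Summing (M+N)·P(x,y) over outcomes with min(M, N) ≥ 2 gives 65/16.
E[M + N | min(M, N) ≥ 2] = (65/16) / (5/8) = 13/2.

13/2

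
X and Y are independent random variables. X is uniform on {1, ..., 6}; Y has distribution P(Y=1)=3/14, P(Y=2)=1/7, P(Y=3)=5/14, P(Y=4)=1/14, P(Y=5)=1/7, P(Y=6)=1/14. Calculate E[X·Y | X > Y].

461/42

P(X > Y) = 1/2.
Summing XY·P(x,y) over outcomes with X > Y gives 461/84.
E[X·Y | X > Y] = (461/84) / (1/2) = 461/42.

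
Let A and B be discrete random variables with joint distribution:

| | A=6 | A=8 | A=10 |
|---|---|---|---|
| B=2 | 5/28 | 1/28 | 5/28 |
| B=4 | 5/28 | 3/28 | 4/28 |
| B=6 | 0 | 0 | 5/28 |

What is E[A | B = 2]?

P(B = 2) = 11/28.
Σ A·P over the event = 6·(5/28) + 8·(1/28) + 10·(5/28) = 22/7.
E[A | B = 2] = (22/7) / (11/28) = 8.

8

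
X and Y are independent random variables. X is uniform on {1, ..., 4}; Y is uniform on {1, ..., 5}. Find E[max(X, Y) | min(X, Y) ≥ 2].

P(min(X, Y) ≥ 2) = 3/5.
Summing max(X,Y)·P(x,y) over outcomes with min(X, Y) ≥ 2 gives 23/10.
E[max(X, Y) | min(X, Y) ≥ 2] = (23/10) / (3/5) = 23/6.

23/6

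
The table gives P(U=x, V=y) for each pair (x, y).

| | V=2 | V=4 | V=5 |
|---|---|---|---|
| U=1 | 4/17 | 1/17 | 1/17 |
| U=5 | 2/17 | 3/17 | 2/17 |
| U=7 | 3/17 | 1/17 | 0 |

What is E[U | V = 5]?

11/3

P(V = 5) = 3/17.
Σ U·P over the event = 1·(1/17) + 5·(2/17) = 11/17.
E[U | V = 5] = (11/17) / (3/17) = 11/3.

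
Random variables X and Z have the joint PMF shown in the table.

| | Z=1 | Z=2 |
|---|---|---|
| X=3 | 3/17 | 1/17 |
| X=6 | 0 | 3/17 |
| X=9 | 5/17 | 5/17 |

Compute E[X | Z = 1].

P(Z = 1) = 8/17.
Summing X·P(X=x,Z=y) over the conditioning event gives 54/17.
E[X | Z = 1] = (54/17) / (8/17) = 27/4.

27/4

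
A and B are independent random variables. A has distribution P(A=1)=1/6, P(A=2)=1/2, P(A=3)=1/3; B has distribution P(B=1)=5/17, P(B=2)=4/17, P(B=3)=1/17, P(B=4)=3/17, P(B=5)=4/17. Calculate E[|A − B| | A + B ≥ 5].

P(A + B ≥ 5) = 55/102.
Summing |A−B|·P(x,y) over outcomes with A + B ≥ 5 gives 56/51.
E[|A − B| | A + B ≥ 5] = (56/51) / (55/102) = 112/55.

112/55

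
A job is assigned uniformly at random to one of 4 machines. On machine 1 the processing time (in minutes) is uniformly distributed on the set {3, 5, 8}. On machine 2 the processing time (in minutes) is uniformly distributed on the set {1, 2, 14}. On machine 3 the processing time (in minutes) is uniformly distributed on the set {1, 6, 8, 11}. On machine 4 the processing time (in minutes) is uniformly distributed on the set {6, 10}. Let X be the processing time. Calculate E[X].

51/8

E[X | machine 1] = (3+5+8)/3 = 16/3.
E[X | machine 2] = (1+2+14)/3 = 17/3.
E[X | machine 3] = (1+6+8+11)/4 = 13/2.
E[X | machine 4] = (6+10)/2 = 8.
E[X] = (1/4)·(16/3) + (1/4)·(17/3) + (1/4)·(13/2) + (1/4)·(8) = 51/8.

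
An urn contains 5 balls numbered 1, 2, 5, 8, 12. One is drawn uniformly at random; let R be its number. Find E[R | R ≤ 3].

3/2

P(R ≤ 3) = 2/5.
Σ over the event: 1·1/5 + 2·1/5 = 3/5.
E[R | R ≤ 3] = (3/5) / (2/5) = 3/2.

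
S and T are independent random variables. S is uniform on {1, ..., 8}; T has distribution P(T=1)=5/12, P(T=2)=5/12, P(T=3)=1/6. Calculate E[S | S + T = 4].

9/4

P(S + T = 4) = 1/8.
Summing S·P(x,y) over outcomes with S + T = 4 gives 9/32.
E[S | S + T = 4] = (9/32) / (1/8) = 9/4.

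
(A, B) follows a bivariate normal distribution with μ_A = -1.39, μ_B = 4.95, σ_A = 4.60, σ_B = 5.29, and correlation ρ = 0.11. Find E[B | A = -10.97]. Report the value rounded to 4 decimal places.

3.7381

E[B | A=x] = μ_B + ρ(σ_B/σ_A)(x − μ_A) for jointly normal variables.
E[B | A=-10.97] = 4.95 + (0.11)·(5.29/4.60)·(-10.97 − (-1.39)) = 4.95 + (0.1265)·(-9.58) = 3.7381.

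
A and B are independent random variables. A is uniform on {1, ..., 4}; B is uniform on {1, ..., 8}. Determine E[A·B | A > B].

Outcomes with A > B: (2,1), (3,1), (3,2), (4,1), (4,2), (4,3), each with probability 1/32.
E[A·B | A > B] = (2 + 3 + 6 + 4 + 8 + 12) / 6 = 35/6.

35/6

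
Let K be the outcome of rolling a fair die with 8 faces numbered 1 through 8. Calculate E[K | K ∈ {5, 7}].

6

P(K ∈ {5, 7}) = 1/4.
Σ over the event: 5·1/8 + 7·1/8 = 3/2.
E[K | K ∈ {5, 7}] = (3/2) / (1/4) = 6.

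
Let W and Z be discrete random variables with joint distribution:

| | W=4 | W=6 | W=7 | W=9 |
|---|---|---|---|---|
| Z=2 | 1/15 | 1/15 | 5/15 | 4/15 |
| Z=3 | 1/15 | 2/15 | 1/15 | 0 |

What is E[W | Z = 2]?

81/11

P(Z = 2) = 11/15.
Σ W·P over the event = 4·(1/15) + 6·(1/15) + 7·(5/15) + 9·(4/15) = 27/5.
E[W | Z = 2] = (27/5) / (11/15) = 81/11.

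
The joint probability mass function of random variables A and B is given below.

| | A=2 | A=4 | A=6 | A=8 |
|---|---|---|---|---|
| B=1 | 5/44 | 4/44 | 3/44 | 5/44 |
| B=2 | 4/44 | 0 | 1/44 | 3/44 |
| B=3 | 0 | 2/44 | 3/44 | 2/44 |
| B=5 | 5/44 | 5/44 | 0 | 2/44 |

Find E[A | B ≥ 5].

23/6

P(B ≥ 5) = 3/11.
Σ A·P over the event = 2·(5/44) + 4·(5/44) + 8·(2/44) = 23/22.
E[A | B ≥ 5] = (23/22) / (3/11) = 23/6.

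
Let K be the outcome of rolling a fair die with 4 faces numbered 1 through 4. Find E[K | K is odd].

2

Given K is odd, K is equally likely to be any of {1, 3}.
E[K | K is odd] = (1 + 3) / 2 = 2.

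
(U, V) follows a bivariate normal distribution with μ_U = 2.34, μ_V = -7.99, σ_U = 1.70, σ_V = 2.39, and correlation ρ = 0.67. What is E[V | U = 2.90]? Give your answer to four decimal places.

-7.4625

The regression of V on U has slope ρ·σ_V/σ_U and passes through (μ_U, μ_V).
E[V | U=2.90] = -7.99 + (0.67)·(2.39/1.70)·(2.90 − (2.34)) = -7.99 + (0.94194)·(0.56) = -7.4625.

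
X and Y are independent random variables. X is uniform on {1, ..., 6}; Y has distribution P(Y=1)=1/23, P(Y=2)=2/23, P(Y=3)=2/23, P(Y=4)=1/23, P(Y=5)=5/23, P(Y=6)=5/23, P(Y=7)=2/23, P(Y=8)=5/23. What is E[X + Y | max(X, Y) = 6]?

391/41

P(max(X, Y) = 6) = 41/138.
Summing (X+Y)·P(x,y) over outcomes with max(X, Y) = 6 gives 17/6.
E[X + Y | max(X, Y) = 6] = (17/6) / (41/138) = 391/41.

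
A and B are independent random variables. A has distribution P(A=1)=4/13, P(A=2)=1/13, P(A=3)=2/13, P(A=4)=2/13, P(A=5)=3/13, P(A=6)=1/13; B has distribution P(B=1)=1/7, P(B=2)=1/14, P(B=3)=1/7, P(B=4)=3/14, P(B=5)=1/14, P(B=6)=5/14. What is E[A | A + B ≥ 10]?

184/37

P(A + B ≥ 10) = 37/182.
Summing A·P(x,y) over outcomes with A + B ≥ 10 gives 92/91.
E[A | A + B ≥ 10] = (92/91) / (37/182) = 184/37.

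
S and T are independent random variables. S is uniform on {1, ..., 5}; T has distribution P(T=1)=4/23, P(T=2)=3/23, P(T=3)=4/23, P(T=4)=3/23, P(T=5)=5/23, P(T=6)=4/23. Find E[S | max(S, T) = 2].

17/10

P(max(S, T) = 2) = 2/23.
Summing S·P(x,y) over outcomes with max(S, T) = 2 gives 17/115.
E[S | max(S, T) = 2] = (17/115) / (2/23) = 17/10.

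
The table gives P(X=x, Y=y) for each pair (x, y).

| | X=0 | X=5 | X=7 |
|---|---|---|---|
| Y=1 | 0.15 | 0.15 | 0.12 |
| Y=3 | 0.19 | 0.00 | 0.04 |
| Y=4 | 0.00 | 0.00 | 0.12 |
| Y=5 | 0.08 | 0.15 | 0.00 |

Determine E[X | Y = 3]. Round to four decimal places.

P(Y = 3) = 0.23.
Σ X·P over the event = 0·(0.19) + 7·(0.04) = 0.28.
E[X | Y = 3] = (0.28) / (0.23) = 1.2174.

1.2174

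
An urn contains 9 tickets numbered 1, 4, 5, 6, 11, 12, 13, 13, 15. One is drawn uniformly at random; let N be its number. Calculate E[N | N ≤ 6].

P(N ≤ 6) = 4/9.
Σ over the event: 1·1/9 + 4·1/9 + 5·1/9 + 6·1/9 = 16/9.
E[N | N ≤ 6] = (16/9) / (4/9) = 4.

4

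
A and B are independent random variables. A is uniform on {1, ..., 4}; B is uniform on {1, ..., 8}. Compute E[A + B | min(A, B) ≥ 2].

P(min(A, B) ≥ 2) = 21/32.
Summing (A+B)·P(x,y) over outcomes with min(A, B) ≥ 2 gives 21/4.
E[A + B | min(A, B) ≥ 2] = (21/4) / (21/32) = 8.

8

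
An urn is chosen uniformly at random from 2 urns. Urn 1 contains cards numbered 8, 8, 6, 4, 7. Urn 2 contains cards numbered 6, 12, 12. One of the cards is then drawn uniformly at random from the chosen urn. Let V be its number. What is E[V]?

83/10

E[V | urn 1] = (8+8+6+4+7)/5 = 33/5.
E[V | urn 2] = (6+12+12)/3 = 10.
By the law of total expectation,
E[V] = (1/2)·(33/5) + (1/2)·(10) = 83/10.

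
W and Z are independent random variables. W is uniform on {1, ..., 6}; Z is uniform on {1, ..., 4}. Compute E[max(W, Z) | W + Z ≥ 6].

P(W + Z ≥ 6) = 7/12.
Summing max(W,Z)·P(x,y) over outcomes with W + Z ≥ 6 gives 67/24.
E[max(W, Z) | W + Z ≥ 6] = (67/24) / (7/12) = 67/14.

67/14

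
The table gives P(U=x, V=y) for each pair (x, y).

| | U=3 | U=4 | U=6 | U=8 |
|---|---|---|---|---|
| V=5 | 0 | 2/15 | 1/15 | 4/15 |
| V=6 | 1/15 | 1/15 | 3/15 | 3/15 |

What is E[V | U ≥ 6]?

P(U ≥ 6) = 11/15.
Σ V·P over the event = 5·(1/15) + 6·(3/15) + 5·(4/15) + 6·(3/15) = 61/15.
E[V | U ≥ 6] = (61/15) / (11/15) = 61/11.

61/11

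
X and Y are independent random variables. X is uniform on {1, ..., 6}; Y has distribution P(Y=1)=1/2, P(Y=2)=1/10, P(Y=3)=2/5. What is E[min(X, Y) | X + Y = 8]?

P(X + Y = 8) = 1/12.
Summing min(X,Y)·P(x,y) over outcomes with X + Y = 8 gives 7/30.
E[min(X, Y) | X + Y = 8] = (7/30) / (1/12) = 14/5.

14/5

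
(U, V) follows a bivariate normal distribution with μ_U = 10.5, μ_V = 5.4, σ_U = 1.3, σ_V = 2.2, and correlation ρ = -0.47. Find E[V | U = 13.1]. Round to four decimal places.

3.3320

E[V | U=x] = μ_V + ρ(σ_V/σ_U)(x − μ_U) for jointly normal variables.
E[V | U=13.1] = 5.4 + (-0.47)·(2.2/1.3)·(13.1 − (10.5)) = 5.4 + (-0.79538)·(2.6) = 3.3320.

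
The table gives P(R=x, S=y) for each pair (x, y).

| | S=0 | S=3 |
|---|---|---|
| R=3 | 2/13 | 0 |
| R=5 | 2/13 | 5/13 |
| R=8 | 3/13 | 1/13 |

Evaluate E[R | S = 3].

11/2

P(S = 3) = 6/13.
Σ R·P over the event = 5·(5/13) + 8·(1/13) = 33/13.
E[R | S = 3] = (33/13) / (6/13) = 11/2.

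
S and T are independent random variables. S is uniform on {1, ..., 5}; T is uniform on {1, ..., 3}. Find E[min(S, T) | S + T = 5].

Outcomes with S + T = 5: (2,3), (3,2), (4,1), each with probability 1/15.
E[min(S, T) | S + T = 5] = (2 + 2 + 1) / 3 = 5/3.

5/3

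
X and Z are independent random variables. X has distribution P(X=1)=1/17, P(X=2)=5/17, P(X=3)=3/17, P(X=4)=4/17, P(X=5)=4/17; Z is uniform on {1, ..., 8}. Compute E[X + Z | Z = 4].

P(Z = 4) = 1/8.
Summing (X+Z)·P(x,y) over outcomes with Z = 4 gives 31/34.
E[X + Z | Z = 4] = (31/34) / (1/8) = 124/17.

124/17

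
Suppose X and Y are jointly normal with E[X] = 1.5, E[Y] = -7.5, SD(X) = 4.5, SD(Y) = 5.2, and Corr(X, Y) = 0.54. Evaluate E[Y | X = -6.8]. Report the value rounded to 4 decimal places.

The regression of Y on X has slope ρ·σ_Y/σ_X and passes through (μ_X, μ_Y).
E[Y | X=-6.8] = -7.5 + (0.54)·(5.2/4.5)·(-6.8 − (1.5)) = -7.5 + (0.624)·(-8.3) = -12.6792.

-12.6792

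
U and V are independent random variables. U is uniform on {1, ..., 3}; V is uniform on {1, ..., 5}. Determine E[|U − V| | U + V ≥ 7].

Outcomes with U + V ≥ 7: (2,5), (3,4), (3,5), each with probability 1/15.
E[|U − V| | U + V ≥ 7] = (3 + 1 + 2) / 3 = 2.

2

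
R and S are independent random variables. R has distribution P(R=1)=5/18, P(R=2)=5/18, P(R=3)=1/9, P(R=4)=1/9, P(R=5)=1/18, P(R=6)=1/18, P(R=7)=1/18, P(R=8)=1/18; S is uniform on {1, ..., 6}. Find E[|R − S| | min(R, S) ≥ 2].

P(min(R, S) ≥ 2) = 65/108.
Summing |R−S|·P(x,y) over outcomes with min(R, S) ≥ 2 gives 32/27.
E[|R − S| | min(R, S) ≥ 2] = (32/27) / (65/108) = 128/65.

128/65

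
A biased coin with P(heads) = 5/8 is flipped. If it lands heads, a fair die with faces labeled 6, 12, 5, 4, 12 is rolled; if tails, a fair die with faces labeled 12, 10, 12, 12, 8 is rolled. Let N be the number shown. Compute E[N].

E[N | heads] = (6+12+5+4+12)/5 = 39/5.
E[N | tails] = (12+10+12+12+8)/5 = 54/5.
By the law of total expectation,
E[N] = (5/8)·(39/5) + (3/8)·(54/5) = 357/40.

357/40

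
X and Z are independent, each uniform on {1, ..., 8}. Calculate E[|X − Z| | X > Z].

P(X > Z) = 7/16.
Summing |X−Z|·P(x,y) over outcomes with X > Z gives 21/16.
E[|X − Z| | X > Z] = (21/16) / (7/16) = 3.

3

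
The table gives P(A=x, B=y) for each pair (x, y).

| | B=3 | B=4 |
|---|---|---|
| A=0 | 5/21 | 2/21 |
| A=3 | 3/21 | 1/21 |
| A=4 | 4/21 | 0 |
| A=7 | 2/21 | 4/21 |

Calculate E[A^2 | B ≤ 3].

P(B ≤ 3) = 2/3.
Σ A^2·P over the event = 0·(5/21) + 9·(3/21) + 16·(4/21) + 49·(2/21) = 9.
E[A^2 | B ≤ 3] = (9) / (2/3) = 27/2.

27/2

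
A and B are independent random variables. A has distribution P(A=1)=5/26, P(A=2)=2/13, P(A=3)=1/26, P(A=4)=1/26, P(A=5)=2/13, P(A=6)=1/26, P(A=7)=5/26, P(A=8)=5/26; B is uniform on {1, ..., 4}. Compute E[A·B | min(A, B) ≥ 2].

P(min(A, B) ≥ 2) = 63/104.
Summing AB·P(x,y) over outcomes with min(A, B) ≥ 2 gives 261/26.
E[A·B | min(A, B) ≥ 2] = (261/26) / (63/104) = 116/7.

116/7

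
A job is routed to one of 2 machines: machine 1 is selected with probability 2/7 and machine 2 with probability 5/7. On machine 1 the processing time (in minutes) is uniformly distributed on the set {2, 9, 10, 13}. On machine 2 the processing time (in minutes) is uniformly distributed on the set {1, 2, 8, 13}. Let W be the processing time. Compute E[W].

E[W | machine 1] = (2+9+10+13)/4 = 17/2.
E[W | machine 2] = (1+2+8+13)/4 = 6.
By the law of total expectation,
E[W] = (2/7)·(17/2) + (5/7)·(6) = 47/7.

47/7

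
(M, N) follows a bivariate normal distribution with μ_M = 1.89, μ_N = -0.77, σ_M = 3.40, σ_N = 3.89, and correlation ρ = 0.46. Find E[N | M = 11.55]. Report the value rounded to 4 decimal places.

4.3140

The regression of N on M has slope ρ·σ_N/σ_M and passes through (μ_M, μ_N).
E[N | M=11.55] = -0.77 + (0.46)·(3.89/3.40)·(11.55 − (1.89)) = -0.77 + (0.52629)·(9.66) = 4.3140.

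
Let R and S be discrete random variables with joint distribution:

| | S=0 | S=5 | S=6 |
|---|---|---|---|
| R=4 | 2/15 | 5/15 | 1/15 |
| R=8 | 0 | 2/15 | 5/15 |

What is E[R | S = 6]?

22/3

P(S = 6) = 2/5.
Σ R·P over the event = 4·(1/15) + 8·(5/15) = 44/15.
E[R | S = 6] = (44/15) / (2/5) = 22/3.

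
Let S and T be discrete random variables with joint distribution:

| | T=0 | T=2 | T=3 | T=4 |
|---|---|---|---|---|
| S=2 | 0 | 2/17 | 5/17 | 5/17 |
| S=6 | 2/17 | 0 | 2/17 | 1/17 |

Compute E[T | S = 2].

P(S = 2) = 12/17.
Σ T·P over the event = 2·(2/17) + 3·(5/17) + 4·(5/17) = 39/17.
E[T | S = 2] = (39/17) / (12/17) = 13/4.

13/4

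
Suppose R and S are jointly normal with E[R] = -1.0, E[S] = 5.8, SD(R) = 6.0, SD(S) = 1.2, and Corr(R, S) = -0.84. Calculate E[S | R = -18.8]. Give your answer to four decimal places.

For a bivariate normal, E[S | R=x] = μ_S + ρ·(σ_S/σ_R)·(x − μ_R).
E[S | R=-18.8] = 5.8 + (-0.84)·(1.2/6.0)·(-18.8 − (-1.0)) = 5.8 + (-0.168)·(-17.8) = 8.7904.

8.7904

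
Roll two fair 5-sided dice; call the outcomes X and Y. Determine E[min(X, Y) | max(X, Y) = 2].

4/3

Outcomes with max(X, Y) = 2: (1,2), (2,1), (2,2), each with probability 1/25.
E[min(X, Y) | max(X, Y) = 2] = (1 + 1 + 2) / 3 = 4/3.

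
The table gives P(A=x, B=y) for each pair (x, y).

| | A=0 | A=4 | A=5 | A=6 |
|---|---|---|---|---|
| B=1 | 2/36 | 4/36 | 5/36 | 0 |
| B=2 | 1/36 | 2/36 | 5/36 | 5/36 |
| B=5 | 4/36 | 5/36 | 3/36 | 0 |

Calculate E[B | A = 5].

P(A = 5) = 13/36.
Σ B·P over the event = 1·(5/36) + 2·(5/36) + 5·(3/36) = 5/6.
E[B | A = 5] = (5/6) / (13/36) = 30/13.

30/13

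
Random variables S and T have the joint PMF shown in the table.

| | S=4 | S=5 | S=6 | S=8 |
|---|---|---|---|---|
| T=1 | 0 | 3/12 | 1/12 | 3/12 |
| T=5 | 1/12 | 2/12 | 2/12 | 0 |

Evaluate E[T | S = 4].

5

P(S = 4) = 1/12.
Σ T·P over the event = 5·(1/12) = 5/12.
E[T | S = 4] = (5/12) / (1/12) = 5.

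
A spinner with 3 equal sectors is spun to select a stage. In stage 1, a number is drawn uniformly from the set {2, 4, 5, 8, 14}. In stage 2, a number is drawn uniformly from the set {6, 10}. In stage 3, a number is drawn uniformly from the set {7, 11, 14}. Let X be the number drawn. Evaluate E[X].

E[X | stage 1] = (2+4+5+8+14)/5 = 33/5.
E[X | stage 2] = (6+10)/2 = 8.
E[X | stage 3] = (7+11+14)/3 = 32/3.
By the law of total expectation,
E[X] = (1/3)·(33/5) + (1/3)·(8) + (1/3)·(32/3) = 379/45.

379/45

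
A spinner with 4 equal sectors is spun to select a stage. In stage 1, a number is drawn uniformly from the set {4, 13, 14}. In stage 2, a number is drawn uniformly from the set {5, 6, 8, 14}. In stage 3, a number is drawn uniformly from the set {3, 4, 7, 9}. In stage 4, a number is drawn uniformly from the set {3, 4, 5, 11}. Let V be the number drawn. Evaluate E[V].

361/48

E[V | stage 1] = (4+13+14)/3 = 31/3.
E[V | stage 2] = (5+6+8+14)/4 = 33/4.
E[V | stage 3] = (3+4+7+9)/4 = 23/4.
E[V | stage 4] = (3+4+5+11)/4 = 23/4.
E[V] = (1/4)·(31/3) + (1/4)·(33/4) + (1/4)·(23/4) + (1/4)·(23/4) = 361/48.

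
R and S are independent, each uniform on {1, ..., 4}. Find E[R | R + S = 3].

3/2

Outcomes with R + S = 3: (1,2), (2,1), each with probability 1/16.
E[R | R + S = 3] = (1 + 2) / 2 = 3/2.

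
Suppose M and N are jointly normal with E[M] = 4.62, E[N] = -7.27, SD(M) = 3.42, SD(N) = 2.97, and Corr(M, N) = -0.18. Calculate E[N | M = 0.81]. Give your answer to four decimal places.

For a bivariate normal, E[N | M=x] = μ_N + ρ·(σ_N/σ_M)·(x − μ_M).
E[N | M=0.81] = -7.27 + (-0.18)·(2.97/3.42)·(0.81 − (4.62)) = -7.27 + (-0.15632)·(-3.81) = -6.6744.

-6.6744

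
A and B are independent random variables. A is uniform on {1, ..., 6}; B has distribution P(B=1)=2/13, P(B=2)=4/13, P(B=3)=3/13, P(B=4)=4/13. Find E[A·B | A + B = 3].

2

P(A + B = 3) = 1/13.
Summing AB·P(x,y) over outcomes with A + B = 3 gives 2/13.
E[A·B | A + B = 3] = (2/13) / (1/13) = 2.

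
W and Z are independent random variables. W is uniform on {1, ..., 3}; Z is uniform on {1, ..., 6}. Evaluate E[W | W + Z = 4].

Outcomes with W + Z = 4: (1,3), (2,2), (3,1), each with probability 1/18.
E[W | W + Z = 4] = (1 + 2 + 3) / 3 = 2.

2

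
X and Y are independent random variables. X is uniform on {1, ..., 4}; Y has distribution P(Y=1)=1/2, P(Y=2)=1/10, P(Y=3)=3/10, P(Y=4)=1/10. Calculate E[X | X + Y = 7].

15/4

P(X + Y = 7) = 1/10.
Summing X·P(x,y) over outcomes with X + Y = 7 gives 3/8.
E[X | X + Y = 7] = (3/8) / (1/10) = 15/4.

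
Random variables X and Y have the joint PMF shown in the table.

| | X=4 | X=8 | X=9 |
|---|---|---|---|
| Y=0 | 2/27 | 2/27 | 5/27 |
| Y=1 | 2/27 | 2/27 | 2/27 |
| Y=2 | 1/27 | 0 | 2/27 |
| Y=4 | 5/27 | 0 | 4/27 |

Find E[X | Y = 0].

P(Y = 0) = 1/3.
Summing X·P(X=x,Y=y) over the conditioning event gives 23/9.
E[X | Y = 0] = (23/9) / (1/3) = 23/3.

23/3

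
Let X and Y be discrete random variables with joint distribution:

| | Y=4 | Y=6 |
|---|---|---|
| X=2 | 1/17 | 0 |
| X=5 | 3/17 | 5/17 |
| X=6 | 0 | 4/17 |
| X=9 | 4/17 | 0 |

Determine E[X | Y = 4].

53/8

P(Y = 4) = 8/17.
Σ X·P over the event = 2·(1/17) + 5·(3/17) + 9·(4/17) = 53/17.
E[X | Y = 4] = (53/17) / (8/17) = 53/8.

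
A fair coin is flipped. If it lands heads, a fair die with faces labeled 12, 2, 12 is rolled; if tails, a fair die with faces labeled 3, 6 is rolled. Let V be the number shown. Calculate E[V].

79/12

E[V | heads] = (12+2+12)/3 = 26/3.
E[V | tails] = (3+6)/2 = 9/2.
By the law of total expectation,
E[V] = (1/2)·(26/3) + (1/2)·(9/2) = 79/12.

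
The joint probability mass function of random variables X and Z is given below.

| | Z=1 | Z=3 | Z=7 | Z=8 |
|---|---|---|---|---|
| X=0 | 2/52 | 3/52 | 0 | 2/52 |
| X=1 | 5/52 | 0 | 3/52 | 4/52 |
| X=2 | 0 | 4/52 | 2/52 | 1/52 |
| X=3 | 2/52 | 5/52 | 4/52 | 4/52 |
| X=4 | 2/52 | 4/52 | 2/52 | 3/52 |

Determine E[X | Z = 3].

P(Z = 3) = 4/13.
Σ X·P over the event = 0·(3/52) + 2·(4/52) + 3·(5/52) + 4·(4/52) = 3/4.
E[X | Z = 3] = (3/4) / (4/13) = 39/16.

39/16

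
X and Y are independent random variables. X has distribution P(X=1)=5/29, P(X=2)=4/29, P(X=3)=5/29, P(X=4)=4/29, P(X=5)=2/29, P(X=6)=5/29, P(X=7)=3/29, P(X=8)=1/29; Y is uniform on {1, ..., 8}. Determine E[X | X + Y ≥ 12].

25/4

P(X + Y ≥ 12) = 5/29.
Summing X·P(x,y) over outcomes with X + Y ≥ 12 gives 125/116.
E[X | X + Y ≥ 12] = (125/116) / (5/29) = 25/4.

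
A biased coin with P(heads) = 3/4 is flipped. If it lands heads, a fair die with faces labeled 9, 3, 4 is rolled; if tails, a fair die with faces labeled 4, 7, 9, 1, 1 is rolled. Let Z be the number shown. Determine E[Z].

E[Z | heads] = (9+3+4)/3 = 16/3.
E[Z | tails] = (4+7+9+1+1)/5 = 22/5.
E[Z] = (3/4)·(16/3) + (1/4)·(22/5) = 51/10.

51/10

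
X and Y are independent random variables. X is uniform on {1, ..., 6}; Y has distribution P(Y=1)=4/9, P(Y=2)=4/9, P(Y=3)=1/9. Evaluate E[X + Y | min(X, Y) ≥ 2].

31/5

P(min(X, Y) ≥ 2) = 25/54.
Summing (X+Y)·P(x,y) over outcomes with min(X, Y) ≥ 2 gives 155/54.
E[X + Y | min(X, Y) ≥ 2] = (155/54) / (25/54) = 31/5.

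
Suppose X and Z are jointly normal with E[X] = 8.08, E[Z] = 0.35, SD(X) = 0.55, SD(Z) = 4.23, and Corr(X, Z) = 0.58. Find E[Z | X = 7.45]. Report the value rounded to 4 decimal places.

The regression of Z on X has slope ρ·σ_Z/σ_X and passes through (μ_X, μ_Z).
E[Z | X=7.45] = 0.35 + (0.58)·(4.23/0.55)·(7.45 − (8.08)) = 0.35 + (4.46073)·(-0.63) = -2.4603.

-2.4603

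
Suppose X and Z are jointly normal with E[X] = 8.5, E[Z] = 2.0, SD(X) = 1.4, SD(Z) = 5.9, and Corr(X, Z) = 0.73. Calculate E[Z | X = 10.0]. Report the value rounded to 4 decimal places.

6.6146

The regression of Z on X has slope ρ·σ_Z/σ_X and passes through (μ_X, μ_Z).
E[Z | X=10.0] = 2.0 + (0.73)·(5.9/1.4)·(10.0 − (8.5)) = 2.0 + (3.0764)·(1.5) = 6.6146.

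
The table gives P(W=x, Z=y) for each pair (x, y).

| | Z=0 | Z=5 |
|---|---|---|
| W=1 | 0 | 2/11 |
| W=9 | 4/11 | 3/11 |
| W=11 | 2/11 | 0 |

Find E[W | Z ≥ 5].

29/5

P(Z ≥ 5) = 5/11.
Σ W·P over the event = 1·(2/11) + 9·(3/11) = 29/11.
E[W | Z ≥ 5] = (29/11) / (5/11) = 29/5.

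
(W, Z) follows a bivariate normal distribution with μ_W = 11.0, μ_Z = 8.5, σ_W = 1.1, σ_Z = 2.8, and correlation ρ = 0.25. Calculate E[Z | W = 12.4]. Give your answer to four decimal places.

9.3909

E[Z | W=x] = μ_Z + ρ(σ_Z/σ_W)(x − μ_W) for jointly normal variables.
E[Z | W=12.4] = 8.5 + (0.25)·(2.8/1.1)·(12.4 − (11.0)) = 8.5 + (0.63636)·(1.4) = 9.3909.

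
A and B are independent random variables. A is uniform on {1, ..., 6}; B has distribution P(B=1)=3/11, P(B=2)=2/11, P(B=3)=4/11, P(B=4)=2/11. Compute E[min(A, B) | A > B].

P(A > B) = 13/22.
Summing min(A,B)·P(x,y) over outcomes with A > B gives 83/66.
E[min(A, B) | A > B] = (83/66) / (13/22) = 83/39.

83/39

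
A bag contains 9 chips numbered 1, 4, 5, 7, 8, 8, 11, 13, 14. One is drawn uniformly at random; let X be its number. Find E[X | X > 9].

38/3

P(X > 9) = 1/3.
Σ over the event: 11·1/9 + 13·1/9 + 14·1/9 = 38/9.
E[X | X > 9] = (38/9) / (1/3) = 38/3.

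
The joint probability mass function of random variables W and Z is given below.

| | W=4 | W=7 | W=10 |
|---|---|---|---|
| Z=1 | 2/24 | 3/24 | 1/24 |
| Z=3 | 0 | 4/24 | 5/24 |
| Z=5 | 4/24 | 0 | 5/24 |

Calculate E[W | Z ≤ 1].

13/2

P(Z ≤ 1) = 1/4.
Summing W·P(W=x,Z=y) over the conditioning event gives 13/8.
E[W | Z ≤ 1] = (13/8) / (1/4) = 13/2.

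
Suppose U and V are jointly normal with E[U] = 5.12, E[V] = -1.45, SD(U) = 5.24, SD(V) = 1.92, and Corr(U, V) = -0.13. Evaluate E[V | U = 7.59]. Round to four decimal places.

-1.5677

The regression of V on U has slope ρ·σ_V/σ_U and passes through (μ_U, μ_V).
E[V | U=7.59] = -1.45 + (-0.13)·(1.92/5.24)·(7.59 − (5.12)) = -1.45 + (-0.047634)·(2.47) = -1.5677.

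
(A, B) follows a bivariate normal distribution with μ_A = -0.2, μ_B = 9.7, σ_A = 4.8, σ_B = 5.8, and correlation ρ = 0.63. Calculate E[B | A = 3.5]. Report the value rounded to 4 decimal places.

For a bivariate normal, E[B | A=x] = μ_B + ρ·(σ_B/σ_A)·(x − μ_A).
E[B | A=3.5] = 9.7 + (0.63)·(5.8/4.8)·(3.5 − (-0.2)) = 9.7 + (0.76125)·(3.7) = 12.5166.

12.5166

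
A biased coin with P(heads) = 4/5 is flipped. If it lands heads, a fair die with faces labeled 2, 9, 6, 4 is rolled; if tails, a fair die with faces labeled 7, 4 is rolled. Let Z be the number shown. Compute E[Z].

53/10

E[Z | heads] = (2+9+6+4)/4 = 21/4.
E[Z | tails] = (7+4)/2 = 11/2.
By the law of total expectation,
E[Z] = (4/5)·(21/4) + (1/5)·(11/2) = 53/10.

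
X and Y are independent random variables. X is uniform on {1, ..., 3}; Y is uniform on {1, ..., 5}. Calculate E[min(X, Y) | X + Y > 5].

7/3

Outcomes with X + Y > 5: (1,5), (2,4), (2,5), (3,3), (3,4), (3,5), each with probability 1/15.
E[min(X, Y) | X + Y > 5] = (1 + 2 + 2 + 3 + 3 + 3) / 6 = 7/3.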